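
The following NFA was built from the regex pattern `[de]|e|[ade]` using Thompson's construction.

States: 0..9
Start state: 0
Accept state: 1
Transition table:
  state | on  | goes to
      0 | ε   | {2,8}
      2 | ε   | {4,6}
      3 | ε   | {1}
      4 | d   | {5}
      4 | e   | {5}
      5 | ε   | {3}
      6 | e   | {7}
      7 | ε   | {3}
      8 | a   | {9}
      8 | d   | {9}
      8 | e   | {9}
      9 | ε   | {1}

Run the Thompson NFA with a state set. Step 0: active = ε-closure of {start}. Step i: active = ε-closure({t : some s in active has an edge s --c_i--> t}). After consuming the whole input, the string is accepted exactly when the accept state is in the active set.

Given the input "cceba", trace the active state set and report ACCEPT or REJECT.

S₀ = ε-closure({0}) = {0,2,4,6,8}
'c' @ 1: {}  — no active states
rest 'ceba' ignored (set empty)
final: {}; accept 1 not in set

Answer: REJECT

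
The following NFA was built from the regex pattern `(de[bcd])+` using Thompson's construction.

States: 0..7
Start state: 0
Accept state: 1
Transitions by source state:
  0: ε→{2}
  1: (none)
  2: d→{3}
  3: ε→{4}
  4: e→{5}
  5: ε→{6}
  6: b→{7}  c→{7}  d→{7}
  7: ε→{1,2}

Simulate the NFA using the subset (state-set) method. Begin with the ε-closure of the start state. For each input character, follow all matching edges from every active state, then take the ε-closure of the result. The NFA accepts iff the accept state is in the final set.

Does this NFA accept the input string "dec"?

Answer: ACCEPT

Trace:
start: ε-closure({0}) = {0,2}
'd' @ 1: {3,4}
'e' @ 2: {5,6}
'c' @ 3: {1,2,7}  (accept∈set)
end set {1,2,7} — state 1 in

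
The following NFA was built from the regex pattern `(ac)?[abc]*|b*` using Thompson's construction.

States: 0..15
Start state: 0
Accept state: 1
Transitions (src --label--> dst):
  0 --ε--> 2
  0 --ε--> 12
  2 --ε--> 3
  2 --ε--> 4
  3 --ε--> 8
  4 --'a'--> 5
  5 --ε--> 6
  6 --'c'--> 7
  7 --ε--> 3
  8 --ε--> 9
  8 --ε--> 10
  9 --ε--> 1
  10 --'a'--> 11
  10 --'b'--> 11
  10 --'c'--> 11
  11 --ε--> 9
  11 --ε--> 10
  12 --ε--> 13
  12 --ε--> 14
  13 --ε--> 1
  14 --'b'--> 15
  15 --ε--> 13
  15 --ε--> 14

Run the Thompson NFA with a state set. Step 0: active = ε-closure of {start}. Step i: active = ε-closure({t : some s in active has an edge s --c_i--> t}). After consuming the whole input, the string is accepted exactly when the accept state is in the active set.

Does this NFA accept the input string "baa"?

Answer: ACCEPT

Steps:
start: ε-closure({0}) = {0,1,2,3,4,8,9,10,12,13,14}
'b' @ 1: {1,9,10,11,13,14,15}  ✓accept
'a' @ 2: {1,9,10,11}  ✓accept
'a' @ 3: {1,9,10,11}  ✓accept
end set {1,9,10,11} — state 1 in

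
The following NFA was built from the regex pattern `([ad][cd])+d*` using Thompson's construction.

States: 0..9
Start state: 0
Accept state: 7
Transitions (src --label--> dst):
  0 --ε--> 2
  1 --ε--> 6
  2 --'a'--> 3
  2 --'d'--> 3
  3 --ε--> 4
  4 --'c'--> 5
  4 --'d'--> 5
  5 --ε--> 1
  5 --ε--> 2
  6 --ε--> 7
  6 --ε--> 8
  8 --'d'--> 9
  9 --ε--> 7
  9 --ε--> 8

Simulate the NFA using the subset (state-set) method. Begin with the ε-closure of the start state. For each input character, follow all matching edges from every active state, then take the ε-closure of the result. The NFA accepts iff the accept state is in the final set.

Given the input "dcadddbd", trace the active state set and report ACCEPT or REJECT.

start: ε-closure({0}) = {0,2}
'd' @ 1: {3,4}
'c' @ 2: {1,2,5,6,7,8}  (accept∈set)
'a' @ 3: {3,4}
'd' @ 4: {1,2,5,6,7,8}  (accept∈set)
'd' @ 5: {3,4,7,8,9}  (accept∈set)
'd' @ 6: {1,2,5,6,7,8,9}  (accept∈set)
'b' @ 7: {}  — dead — no transitions
rest 'd' ignored (set empty)
after full input: {}  (accept=7 not in)

Answer: REJECT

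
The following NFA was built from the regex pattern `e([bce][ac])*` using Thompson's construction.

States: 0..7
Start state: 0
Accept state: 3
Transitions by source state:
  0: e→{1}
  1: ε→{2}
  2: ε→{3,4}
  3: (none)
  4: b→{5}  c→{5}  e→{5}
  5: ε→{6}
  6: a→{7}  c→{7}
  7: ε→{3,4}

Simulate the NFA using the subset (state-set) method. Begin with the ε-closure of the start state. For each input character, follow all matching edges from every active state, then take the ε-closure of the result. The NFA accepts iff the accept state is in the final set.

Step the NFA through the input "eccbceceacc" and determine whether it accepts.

initial (ε-close {0}): {0}
'e' @ 1: {1,2,3,4}  [accepting]
'c' @ 2: {5,6}
'c' @ 3: {3,4,7}  [accepting]
'b' @ 4: {5,6}
'c' @ 5: {3,4,7}  [accepting]
'e' @ 6: {5,6}
'c' @ 7: {3,4,7}  [accepting]
'e' @ 8: {5,6}
'a' @ 9: {3,4,7}  [accepting]
'c' @ 10: {5,6}
'c' @ 11: {3,4,7}  [accepting]
end set {3,4,7} — state 3 in

Answer: ACCEPT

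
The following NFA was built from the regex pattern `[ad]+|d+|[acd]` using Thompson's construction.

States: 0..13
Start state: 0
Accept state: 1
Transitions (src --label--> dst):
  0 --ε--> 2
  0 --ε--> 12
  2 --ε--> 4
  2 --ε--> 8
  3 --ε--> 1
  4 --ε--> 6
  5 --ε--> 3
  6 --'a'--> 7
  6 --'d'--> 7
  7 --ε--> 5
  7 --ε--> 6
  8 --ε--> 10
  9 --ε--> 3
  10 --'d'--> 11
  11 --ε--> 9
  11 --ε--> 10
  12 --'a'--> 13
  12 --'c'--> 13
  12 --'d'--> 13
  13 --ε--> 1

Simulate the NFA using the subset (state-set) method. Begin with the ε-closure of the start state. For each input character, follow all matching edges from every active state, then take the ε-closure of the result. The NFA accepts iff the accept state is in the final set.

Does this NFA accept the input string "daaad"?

initial (ε-close {0}): {0,2,4,6,8,10,12}
'd' @ 1: {1,3,5,6,7,9,10,11,13}  [accepting]
'a' @ 2: {1,3,5,6,7}  [accepting]
'a' @ 3: {1,3,5,6,7}  [accepting]
'a' @ 4: {1,3,5,6,7}  [accepting]
'd' @ 5: {1,3,5,6,7}  [accepting]
final: {1,3,5,6,7}; accept 1 in set

Answer: ACCEPT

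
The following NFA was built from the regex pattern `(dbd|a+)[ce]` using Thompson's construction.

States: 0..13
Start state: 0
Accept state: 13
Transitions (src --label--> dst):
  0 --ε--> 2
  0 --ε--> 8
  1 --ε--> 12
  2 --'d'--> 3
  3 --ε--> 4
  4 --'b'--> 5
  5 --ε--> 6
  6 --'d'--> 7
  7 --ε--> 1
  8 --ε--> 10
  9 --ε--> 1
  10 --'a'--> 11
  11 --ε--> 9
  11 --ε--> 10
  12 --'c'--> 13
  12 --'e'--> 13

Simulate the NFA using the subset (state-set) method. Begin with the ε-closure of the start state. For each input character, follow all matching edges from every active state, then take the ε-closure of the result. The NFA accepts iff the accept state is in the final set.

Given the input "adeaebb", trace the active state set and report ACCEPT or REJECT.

start: ε-closure({0}) = {0,2,8,10}
'a' @ 1: {1,9,10,11,12}
'd' @ 2: {}  — no active states
rest 'eaebb' ignored (set empty)
end set {} — state 13 not in

Answer: REJECT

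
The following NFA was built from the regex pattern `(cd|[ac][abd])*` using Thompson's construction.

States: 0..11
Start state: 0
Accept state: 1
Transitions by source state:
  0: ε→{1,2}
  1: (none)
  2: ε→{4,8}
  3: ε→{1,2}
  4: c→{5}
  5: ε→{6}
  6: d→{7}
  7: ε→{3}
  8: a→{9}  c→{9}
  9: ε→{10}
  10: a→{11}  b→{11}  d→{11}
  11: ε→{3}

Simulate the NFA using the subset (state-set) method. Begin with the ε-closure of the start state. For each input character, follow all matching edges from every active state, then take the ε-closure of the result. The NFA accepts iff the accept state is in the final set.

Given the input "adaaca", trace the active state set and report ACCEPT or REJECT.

initial (ε-close {0}): {0,1,2,4,8}
'a' @ 1: {9,10}
'd' @ 2: {1,2,3,4,8,11}  ✓accept
'a' @ 3: {9,10}
'a' @ 4: {1,2,3,4,8,11}  ✓accept
'c' @ 5: {5,6,9,10}
'a' @ 6: {1,2,3,4,8,11}  ✓accept
after full input: {1,2,3,4,8,11}  (accept=1 in)

Answer: ACCEPT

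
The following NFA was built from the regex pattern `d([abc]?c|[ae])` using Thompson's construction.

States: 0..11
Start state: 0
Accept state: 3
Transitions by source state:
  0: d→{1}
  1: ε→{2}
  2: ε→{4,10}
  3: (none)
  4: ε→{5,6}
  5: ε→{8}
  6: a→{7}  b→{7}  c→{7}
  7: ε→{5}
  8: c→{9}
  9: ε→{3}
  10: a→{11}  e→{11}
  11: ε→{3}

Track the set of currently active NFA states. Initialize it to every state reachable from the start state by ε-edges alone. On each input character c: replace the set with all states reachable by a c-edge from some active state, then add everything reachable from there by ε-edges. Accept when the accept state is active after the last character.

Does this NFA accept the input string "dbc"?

Answer: ACCEPT

Trace:
initial (ε-close {0}): {0}
'd' @ 1: {1,2,4,5,6,8,10}
'b' @ 2: {5,7,8}
'c' @ 3: {3,9}  ✓accept
final: {3,9}; accept 3 in set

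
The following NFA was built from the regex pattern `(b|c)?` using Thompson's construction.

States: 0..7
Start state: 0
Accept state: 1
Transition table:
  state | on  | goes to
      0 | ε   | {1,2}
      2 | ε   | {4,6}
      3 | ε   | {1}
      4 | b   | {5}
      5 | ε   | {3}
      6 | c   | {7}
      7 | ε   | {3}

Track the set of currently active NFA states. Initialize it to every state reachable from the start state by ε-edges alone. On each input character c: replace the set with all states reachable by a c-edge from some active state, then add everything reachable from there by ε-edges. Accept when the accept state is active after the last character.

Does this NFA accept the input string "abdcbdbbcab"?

Answer: REJECT

Trace:
start: ε-closure({0}) = {0,1,2,4,6}
'a' @ 1: {}  — no active states
rest 'bdcbdbbcab' ignored (set empty)
end set {} — state 1 not in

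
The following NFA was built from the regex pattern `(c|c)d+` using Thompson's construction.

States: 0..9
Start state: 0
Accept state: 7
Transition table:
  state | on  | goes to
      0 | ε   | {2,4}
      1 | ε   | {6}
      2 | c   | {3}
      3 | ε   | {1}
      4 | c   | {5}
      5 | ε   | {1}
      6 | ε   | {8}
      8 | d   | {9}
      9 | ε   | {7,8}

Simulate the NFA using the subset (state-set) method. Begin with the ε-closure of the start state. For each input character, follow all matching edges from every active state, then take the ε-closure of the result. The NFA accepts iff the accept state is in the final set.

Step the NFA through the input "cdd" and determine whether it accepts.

start: ε-closure({0}) = {0,2,4}
'c' @ 1: {1,3,5,6,8}
'd' @ 2: {7,8,9}  [accepting]
'd' @ 3: {7,8,9}  [accepting]
final: {7,8,9}; accept 7 in set

Answer: ACCEPT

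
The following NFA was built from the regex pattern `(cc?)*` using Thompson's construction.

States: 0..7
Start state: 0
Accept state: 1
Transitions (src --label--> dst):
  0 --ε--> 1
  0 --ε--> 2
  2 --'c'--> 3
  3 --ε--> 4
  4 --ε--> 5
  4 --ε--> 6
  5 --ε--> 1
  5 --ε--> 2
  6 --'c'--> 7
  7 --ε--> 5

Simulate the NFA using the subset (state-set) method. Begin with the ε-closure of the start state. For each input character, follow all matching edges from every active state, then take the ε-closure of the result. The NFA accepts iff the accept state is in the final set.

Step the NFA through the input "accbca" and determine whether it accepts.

Answer: REJECT

Steps:
initial (ε-close {0}): {0,1,2}
'a' @ 1: {}  — state set empty
rest 'ccbca' ignored (set empty)
after full input: {}  (accept=1 not in)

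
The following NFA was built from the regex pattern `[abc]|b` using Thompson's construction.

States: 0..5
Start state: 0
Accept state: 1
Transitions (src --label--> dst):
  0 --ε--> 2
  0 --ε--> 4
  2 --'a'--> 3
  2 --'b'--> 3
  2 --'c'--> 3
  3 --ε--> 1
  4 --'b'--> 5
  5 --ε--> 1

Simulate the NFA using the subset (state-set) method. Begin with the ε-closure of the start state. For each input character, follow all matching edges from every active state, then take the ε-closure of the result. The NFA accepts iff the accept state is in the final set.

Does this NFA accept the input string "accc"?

S₀ = ε-closure({0}) = {0,2,4}
'a' @ 1: {1,3}  (accept∈set)
'c' @ 2: {}  — no active states
rest 'cc' ignored (set empty)
end set {} — state 1 not in

Answer: REJECT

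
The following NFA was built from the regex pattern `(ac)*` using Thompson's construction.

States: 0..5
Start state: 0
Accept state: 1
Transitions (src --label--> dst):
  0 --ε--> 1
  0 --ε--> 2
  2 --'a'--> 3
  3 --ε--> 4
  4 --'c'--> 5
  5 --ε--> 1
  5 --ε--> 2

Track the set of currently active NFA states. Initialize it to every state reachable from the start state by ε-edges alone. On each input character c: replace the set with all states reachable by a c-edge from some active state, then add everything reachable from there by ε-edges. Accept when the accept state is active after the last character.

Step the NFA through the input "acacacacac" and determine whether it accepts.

start: ε-closure({0}) = {0,1,2}
'a' @ 1: {3,4}
'c' @ 2: {1,2,5}  (accept∈set)
'a' @ 3: {3,4}
'c' @ 4: {1,2,5}  (accept∈set)
'a' @ 5: {3,4}
'c' @ 6: {1,2,5}  (accept∈set)
'a' @ 7: {3,4}
'c' @ 8: {1,2,5}  (accept∈set)
'a' @ 9: {3,4}
'c' @ 10: {1,2,5}  (accept∈set)
after full input: {1,2,5}  (accept=1 in)

Answer: ACCEPT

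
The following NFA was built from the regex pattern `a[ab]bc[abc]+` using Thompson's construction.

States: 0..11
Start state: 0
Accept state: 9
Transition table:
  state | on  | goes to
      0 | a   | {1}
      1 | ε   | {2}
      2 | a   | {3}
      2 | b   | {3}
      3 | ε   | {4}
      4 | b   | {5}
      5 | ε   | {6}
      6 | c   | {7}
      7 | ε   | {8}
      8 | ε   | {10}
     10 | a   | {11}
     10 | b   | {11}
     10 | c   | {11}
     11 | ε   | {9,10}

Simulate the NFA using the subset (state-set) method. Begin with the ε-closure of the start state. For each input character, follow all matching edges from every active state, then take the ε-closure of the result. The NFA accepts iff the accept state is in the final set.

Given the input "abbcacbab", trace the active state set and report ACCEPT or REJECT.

start: ε-closure({0}) = {0}
'a' @ 1: {1,2}
'b' @ 2: {3,4}
'b' @ 3: {5,6}
'c' @ 4: {7,8,10}
'a' @ 5: {9,10,11}  (accept∈set)
'c' @ 6: {9,10,11}  (accept∈set)
'b' @ 7: {9,10,11}  (accept∈set)
'a' @ 8: {9,10,11}  (accept∈set)
'b' @ 9: {9,10,11}  (accept∈set)
final: {9,10,11}; accept 9 in set

Answer: ACCEPT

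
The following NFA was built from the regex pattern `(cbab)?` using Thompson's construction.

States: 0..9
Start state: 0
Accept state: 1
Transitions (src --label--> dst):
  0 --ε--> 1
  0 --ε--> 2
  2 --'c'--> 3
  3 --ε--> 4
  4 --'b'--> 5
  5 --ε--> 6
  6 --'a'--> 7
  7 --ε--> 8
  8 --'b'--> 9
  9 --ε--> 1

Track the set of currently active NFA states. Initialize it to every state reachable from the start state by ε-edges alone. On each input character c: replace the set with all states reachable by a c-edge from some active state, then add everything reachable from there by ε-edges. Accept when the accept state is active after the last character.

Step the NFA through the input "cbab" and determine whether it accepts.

Answer: ACCEPT

Trace:
S₀ = ε-closure({0}) = {0,1,2}
'c' @ 1: {3,4}
'b' @ 2: {5,6}
'a' @ 3: {7,8}
'b' @ 4: {1,9}  [accepting]
end set {1,9} — state 1 in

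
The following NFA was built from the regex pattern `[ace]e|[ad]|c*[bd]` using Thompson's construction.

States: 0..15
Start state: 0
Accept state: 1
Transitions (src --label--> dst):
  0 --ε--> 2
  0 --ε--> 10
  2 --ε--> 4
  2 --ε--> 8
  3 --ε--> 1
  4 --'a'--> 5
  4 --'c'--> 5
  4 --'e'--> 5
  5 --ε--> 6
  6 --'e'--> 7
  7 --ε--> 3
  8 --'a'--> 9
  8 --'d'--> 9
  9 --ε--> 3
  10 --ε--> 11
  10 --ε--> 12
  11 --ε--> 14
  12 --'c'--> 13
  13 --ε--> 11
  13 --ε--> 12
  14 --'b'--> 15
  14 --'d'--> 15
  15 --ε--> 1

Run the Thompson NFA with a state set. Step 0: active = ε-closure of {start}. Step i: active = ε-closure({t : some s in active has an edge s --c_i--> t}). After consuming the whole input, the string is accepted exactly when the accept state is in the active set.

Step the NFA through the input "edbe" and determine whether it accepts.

initial (ε-close {0}): {0,2,4,8,10,11,12,14}
'e' @ 1: {5,6}
'd' @ 2: {}  — state set empty
rest 'be' ignored (set empty)
after full input: {}  (accept=1 not in)

Answer: REJECT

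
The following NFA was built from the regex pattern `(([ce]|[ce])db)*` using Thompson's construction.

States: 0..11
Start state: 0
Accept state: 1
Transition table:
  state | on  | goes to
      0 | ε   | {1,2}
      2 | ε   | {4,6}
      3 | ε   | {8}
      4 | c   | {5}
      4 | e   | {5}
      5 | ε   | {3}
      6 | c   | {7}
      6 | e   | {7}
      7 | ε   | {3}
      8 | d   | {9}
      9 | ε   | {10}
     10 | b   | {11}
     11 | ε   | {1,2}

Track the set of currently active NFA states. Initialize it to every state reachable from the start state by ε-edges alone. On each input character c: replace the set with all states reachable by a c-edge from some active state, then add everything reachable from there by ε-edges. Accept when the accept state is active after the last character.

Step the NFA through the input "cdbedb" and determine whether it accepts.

Answer: ACCEPT

Steps:
initial (ε-close {0}): {0,1,2,4,6}
'c' @ 1: {3,5,7,8}
'd' @ 2: {9,10}
'b' @ 3: {1,2,4,6,11}  ✓accept
'e' @ 4: {3,5,7,8}
'd' @ 5: {9,10}
'b' @ 6: {1,2,4,6,11}  ✓accept
after full input: {1,2,4,6,11}  (accept=1 in)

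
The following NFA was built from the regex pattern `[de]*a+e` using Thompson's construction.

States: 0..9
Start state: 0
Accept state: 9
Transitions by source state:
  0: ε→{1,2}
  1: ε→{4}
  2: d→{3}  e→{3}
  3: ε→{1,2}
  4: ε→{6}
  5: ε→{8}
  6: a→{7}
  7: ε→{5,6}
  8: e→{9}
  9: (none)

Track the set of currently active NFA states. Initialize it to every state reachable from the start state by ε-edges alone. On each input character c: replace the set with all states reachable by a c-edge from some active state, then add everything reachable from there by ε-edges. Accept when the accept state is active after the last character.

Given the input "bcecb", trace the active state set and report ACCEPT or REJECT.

Answer: REJECT

Trace:
start: ε-closure({0}) = {0,1,2,4,6}
'b' @ 1: {}  — dead — no transitions
rest 'cecb' ignored (set empty)
after full input: {}  (accept=9 not in)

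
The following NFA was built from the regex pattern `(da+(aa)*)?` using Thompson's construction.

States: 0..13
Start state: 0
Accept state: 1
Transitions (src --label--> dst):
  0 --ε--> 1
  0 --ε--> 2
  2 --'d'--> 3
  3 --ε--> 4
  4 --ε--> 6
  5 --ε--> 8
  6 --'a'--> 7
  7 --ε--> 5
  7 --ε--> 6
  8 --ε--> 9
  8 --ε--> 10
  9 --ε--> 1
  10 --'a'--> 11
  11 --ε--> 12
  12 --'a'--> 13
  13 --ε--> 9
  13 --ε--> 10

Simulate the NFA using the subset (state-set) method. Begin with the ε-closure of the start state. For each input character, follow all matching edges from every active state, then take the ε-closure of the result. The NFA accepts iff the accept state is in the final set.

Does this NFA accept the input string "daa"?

Answer: ACCEPT

Trace:
S₀ = ε-closure({0}) = {0,1,2}
'd' @ 1: {3,4,6}
'a' @ 2: {1,5,6,7,8,9,10}  [accepting]
'a' @ 3: {1,5,6,7,8,9,10,11,12}  [accepting]
end set {1,5,6,7,8,9,10,11,12} — state 1 in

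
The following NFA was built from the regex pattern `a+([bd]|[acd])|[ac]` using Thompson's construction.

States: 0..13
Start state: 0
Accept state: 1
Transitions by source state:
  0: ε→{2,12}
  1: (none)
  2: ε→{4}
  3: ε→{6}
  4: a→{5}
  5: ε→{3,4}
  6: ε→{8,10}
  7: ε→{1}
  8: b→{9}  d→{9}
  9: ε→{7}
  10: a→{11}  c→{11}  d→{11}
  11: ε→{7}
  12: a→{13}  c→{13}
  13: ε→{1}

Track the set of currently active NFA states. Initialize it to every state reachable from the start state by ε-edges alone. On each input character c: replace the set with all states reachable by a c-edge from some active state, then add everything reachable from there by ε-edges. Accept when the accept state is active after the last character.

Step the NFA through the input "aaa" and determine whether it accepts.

initial (ε-close {0}): {0,2,4,12}
'a' @ 1: {1,3,4,5,6,8,10,13}  (accept∈set)
'a' @ 2: {1,3,4,5,6,7,8,10,11}  (accept∈set)
'a' @ 3: {1,3,4,5,6,7,8,10,11}  (accept∈set)
end set {1,3,4,5,6,7,8,10,11} — state 1 in

Answer: ACCEPT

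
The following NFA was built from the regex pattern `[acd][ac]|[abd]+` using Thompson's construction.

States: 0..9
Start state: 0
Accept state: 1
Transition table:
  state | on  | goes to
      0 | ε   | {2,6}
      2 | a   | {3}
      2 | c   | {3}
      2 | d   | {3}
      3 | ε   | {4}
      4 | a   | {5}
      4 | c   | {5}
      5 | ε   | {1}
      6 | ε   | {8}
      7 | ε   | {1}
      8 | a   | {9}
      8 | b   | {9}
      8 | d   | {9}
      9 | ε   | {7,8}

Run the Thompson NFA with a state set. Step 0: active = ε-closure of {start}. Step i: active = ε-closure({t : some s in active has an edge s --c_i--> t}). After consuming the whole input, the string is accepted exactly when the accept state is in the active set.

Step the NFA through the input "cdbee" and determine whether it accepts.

initial (ε-close {0}): {0,2,6,8}
'c' @ 1: {3,4}
'd' @ 2: {}  — no active states
rest 'bee' ignored (set empty)
final: {}; accept 1 not in set

Answer: REJECT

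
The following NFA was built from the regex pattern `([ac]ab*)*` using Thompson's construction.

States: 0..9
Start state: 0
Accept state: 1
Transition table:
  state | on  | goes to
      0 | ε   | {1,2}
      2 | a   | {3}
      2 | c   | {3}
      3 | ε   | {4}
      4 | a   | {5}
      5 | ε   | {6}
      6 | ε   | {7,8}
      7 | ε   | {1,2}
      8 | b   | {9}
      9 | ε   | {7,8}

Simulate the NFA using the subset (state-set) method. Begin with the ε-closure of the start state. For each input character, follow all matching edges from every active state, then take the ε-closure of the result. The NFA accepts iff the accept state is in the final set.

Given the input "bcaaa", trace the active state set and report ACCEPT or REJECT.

Answer: REJECT

Derivation:
initial (ε-close {0}): {0,1,2}
'b' @ 1: {}  — state set empty
rest 'caaa' ignored (set empty)
final: {}; accept 1 not in set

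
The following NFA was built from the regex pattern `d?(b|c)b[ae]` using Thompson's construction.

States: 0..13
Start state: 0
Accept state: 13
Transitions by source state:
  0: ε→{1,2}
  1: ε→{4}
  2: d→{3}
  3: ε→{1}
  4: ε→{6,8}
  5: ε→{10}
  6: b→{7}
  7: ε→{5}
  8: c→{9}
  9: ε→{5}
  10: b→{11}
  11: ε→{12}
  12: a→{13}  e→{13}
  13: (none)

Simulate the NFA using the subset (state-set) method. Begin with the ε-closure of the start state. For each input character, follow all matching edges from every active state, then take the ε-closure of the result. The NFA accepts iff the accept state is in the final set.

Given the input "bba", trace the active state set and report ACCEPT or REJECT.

S₀ = ε-closure({0}) = {0,1,2,4,6,8}
'b' @ 1: {5,7,10}
'b' @ 2: {11,12}
'a' @ 3: {13}  [accepting]
after full input: {13}  (accept=13 in)

Answer: ACCEPT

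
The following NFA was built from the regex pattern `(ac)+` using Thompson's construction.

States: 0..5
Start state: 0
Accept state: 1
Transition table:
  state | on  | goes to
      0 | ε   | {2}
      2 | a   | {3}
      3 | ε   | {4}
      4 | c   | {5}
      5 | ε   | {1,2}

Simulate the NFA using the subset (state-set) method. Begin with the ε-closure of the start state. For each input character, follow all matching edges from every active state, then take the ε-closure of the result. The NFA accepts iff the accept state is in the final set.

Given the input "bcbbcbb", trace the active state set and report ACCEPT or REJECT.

S₀ = ε-closure({0}) = {0,2}
'b' @ 1: {}  — no active states
rest 'cbbcbb' ignored (set empty)
after full input: {}  (accept=1 not in)

Answer: REJECT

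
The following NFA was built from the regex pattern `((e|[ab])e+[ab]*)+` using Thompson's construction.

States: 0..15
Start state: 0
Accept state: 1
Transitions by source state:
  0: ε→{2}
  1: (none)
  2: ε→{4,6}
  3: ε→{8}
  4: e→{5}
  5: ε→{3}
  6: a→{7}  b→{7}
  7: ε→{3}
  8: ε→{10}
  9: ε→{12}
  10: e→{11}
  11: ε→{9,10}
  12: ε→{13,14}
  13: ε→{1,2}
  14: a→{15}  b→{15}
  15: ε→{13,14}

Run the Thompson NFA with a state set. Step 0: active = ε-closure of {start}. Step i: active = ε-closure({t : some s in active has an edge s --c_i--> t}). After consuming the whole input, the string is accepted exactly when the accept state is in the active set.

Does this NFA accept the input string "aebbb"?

initial (ε-close {0}): {0,2,4,6}
'a' @ 1: {3,7,8,10}
'e' @ 2: {1,2,4,6,9,10,11,12,13,14}  ✓accept
'b' @ 3: {1,2,3,4,6,7,8,10,13,14,15}  ✓accept
'b' @ 4: {1,2,3,4,6,7,8,10,13,14,15}  ✓accept
'b' @ 5: {1,2,3,4,6,7,8,10,13,14,15}  ✓accept
end set {1,2,3,4,6,7,8,10,13,14,15} — state 1 in

Answer: ACCEPT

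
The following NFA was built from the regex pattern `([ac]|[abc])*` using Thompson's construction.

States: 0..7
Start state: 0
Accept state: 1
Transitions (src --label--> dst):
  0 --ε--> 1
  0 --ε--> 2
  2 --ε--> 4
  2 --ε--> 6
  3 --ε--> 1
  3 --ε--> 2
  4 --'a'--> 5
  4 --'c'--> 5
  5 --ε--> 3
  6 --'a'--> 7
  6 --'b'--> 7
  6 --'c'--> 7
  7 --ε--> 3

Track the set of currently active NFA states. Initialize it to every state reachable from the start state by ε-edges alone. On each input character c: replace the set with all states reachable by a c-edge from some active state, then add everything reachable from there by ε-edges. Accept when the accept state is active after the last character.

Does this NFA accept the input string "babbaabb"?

Answer: ACCEPT

Trace:
start: ε-closure({0}) = {0,1,2,4,6}
'b' @ 1: {1,2,3,4,6,7}  [accepting]
'a' @ 2: {1,2,3,4,5,6,7}  [accepting]
'b' @ 3: {1,2,3,4,6,7}  [accepting]
'b' @ 4: {1,2,3,4,6,7}  [accepting]
'a' @ 5: {1,2,3,4,5,6,7}  [accepting]
'a' @ 6: {1,2,3,4,5,6,7}  [accepting]
'b' @ 7: {1,2,3,4,6,7}  [accepting]
'b' @ 8: {1,2,3,4,6,7}  [accepting]
end set {1,2,3,4,6,7} — state 1 in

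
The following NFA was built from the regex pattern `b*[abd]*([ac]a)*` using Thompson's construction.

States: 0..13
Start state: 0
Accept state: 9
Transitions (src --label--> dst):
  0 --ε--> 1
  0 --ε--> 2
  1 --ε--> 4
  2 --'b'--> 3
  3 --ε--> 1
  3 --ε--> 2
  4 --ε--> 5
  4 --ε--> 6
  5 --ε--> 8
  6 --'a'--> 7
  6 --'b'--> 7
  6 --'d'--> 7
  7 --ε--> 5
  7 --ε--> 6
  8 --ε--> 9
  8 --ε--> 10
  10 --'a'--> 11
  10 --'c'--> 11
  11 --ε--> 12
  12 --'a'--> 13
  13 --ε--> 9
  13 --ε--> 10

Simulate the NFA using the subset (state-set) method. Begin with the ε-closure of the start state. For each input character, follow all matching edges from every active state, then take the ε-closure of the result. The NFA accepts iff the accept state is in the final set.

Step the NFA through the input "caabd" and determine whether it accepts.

start: ε-closure({0}) = {0,1,2,4,5,6,8,9,10}
'c' @ 1: {11,12}
'a' @ 2: {9,10,13}  [accepting]
'a' @ 3: {11,12}
'b' @ 4: {}  — state set empty
rest 'd' ignored (set empty)
after full input: {}  (accept=9 not in)

Answer: REJECT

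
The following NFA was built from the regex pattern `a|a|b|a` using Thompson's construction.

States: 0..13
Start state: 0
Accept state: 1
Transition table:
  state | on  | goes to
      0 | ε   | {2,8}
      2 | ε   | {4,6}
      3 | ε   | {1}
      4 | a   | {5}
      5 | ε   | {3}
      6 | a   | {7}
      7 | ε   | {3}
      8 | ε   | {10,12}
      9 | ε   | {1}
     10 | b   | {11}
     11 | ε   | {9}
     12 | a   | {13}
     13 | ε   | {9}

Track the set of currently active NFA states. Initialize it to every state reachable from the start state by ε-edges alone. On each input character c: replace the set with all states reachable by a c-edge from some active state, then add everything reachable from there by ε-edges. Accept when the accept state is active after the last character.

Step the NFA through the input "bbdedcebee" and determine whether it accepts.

S₀ = ε-closure({0}) = {0,2,4,6,8,10,12}
'b' @ 1: {1,9,11}  [accepting]
'b' @ 2: {}  — no active states
rest 'dedcebee' ignored (set empty)
end set {} — state 1 not in

Answer: REJECT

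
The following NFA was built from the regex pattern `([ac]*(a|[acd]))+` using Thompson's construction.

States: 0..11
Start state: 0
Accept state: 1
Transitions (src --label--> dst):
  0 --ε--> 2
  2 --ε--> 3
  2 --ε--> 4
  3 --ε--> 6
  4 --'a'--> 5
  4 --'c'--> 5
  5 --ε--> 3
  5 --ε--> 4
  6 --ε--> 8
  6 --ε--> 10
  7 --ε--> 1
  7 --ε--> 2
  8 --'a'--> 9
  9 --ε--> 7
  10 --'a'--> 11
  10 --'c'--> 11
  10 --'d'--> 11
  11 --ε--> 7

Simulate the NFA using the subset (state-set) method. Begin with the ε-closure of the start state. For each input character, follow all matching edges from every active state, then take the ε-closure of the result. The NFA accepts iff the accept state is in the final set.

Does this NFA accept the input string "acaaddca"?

Answer: ACCEPT

Trace:
start: ε-closure({0}) = {0,2,3,4,6,8,10}
'a' @ 1: {1,2,3,4,5,6,7,8,9,10,11}  (accept∈set)
'c' @ 2: {1,2,3,4,5,6,7,8,10,11}  (accept∈set)
'a' @ 3: {1,2,3,4,5,6,7,8,9,10,11}  (accept∈set)
'a' @ 4: {1,2,3,4,5,6,7,8,9,10,11}  (accept∈set)
'd' @ 5: {1,2,3,4,6,7,8,10,11}  (accept∈set)
'd' @ 6: {1,2,3,4,6,7,8,10,11}  (accept∈set)
'c' @ 7: {1,2,3,4,5,6,7,8,10,11}  (accept∈set)
'a' @ 8: {1,2,3,4,5,6,7,8,9,10,11}  (accept∈set)
end set {1,2,3,4,5,6,7,8,9,10,11} — state 1 in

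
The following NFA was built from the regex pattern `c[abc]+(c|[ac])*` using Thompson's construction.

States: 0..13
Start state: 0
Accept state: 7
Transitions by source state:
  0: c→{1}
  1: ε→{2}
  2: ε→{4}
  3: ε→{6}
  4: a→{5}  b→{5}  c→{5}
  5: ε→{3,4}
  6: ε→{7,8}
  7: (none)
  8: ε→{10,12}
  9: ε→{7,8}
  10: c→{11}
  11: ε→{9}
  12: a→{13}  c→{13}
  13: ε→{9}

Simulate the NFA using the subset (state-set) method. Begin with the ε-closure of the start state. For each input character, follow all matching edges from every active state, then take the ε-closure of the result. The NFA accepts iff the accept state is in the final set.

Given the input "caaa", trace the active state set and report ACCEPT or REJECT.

start: ε-closure({0}) = {0}
'c' @ 1: {1,2,4}
'a' @ 2: {3,4,5,6,7,8,10,12}  (accept∈set)
'a' @ 3: {3,4,5,6,7,8,9,10,12,13}  (accept∈set)
'a' @ 4: {3,4,5,6,7,8,9,10,12,13}  (accept∈set)
end set {3,4,5,6,7,8,9,10,12,13} — state 7 in

Answer: ACCEPT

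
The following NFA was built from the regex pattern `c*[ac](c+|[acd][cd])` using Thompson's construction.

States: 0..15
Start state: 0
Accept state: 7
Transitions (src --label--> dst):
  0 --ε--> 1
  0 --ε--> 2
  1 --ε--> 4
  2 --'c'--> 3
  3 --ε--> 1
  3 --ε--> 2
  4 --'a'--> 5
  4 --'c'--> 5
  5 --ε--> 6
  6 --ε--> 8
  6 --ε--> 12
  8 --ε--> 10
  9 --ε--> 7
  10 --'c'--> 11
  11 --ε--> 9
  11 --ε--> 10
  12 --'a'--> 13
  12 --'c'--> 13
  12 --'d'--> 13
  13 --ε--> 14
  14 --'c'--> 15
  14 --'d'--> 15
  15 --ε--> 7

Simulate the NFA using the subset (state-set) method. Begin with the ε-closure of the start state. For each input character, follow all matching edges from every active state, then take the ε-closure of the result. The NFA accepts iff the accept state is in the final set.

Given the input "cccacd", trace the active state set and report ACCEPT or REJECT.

Answer: ACCEPT

Steps:
start: ε-closure({0}) = {0,1,2,4}
'c' @ 1: {1,2,3,4,5,6,8,10,12}
'c' @ 2: {1,2,3,4,5,6,7,8,9,10,11,12,13,14}  (accept∈set)
'c' @ 3: {1,2,3,4,5,6,7,8,9,10,11,12,13,14,15}  (accept∈set)
'a' @ 4: {5,6,8,10,12,13,14}
'c' @ 5: {7,9,10,11,13,14,15}  (accept∈set)
'd' @ 6: {7,15}  (accept∈set)
after full input: {7,15}  (accept=7 in)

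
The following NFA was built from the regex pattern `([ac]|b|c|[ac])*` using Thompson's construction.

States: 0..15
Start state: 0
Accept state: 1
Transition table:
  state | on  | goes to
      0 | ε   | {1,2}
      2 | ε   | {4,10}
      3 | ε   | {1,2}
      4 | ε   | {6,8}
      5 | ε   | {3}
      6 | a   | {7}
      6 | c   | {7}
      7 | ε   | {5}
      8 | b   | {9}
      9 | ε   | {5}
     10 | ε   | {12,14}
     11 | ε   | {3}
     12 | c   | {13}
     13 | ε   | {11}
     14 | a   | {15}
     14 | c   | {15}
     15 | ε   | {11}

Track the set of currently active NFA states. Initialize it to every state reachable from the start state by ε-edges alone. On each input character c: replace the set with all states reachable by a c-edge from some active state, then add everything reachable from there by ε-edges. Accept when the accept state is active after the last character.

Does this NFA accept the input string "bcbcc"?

initial (ε-close {0}): {0,1,2,4,6,8,10,12,14}
'b' @ 1: {1,2,3,4,5,6,8,9,10,12,14}  (accept∈set)
'c' @ 2: {1,2,3,4,5,6,7,8,10,11,12,13,14,15}  (accept∈set)
'b' @ 3: {1,2,3,4,5,6,8,9,10,12,14}  (accept∈set)
'c' @ 4: {1,2,3,4,5,6,7,8,10,11,12,13,14,15}  (accept∈set)
'c' @ 5: {1,2,3,4,5,6,7,8,10,11,12,13,14,15}  (accept∈set)
after full input: {1,2,3,4,5,6,7,8,10,11,12,13,14,15}  (accept=1 in)

Answer: ACCEPT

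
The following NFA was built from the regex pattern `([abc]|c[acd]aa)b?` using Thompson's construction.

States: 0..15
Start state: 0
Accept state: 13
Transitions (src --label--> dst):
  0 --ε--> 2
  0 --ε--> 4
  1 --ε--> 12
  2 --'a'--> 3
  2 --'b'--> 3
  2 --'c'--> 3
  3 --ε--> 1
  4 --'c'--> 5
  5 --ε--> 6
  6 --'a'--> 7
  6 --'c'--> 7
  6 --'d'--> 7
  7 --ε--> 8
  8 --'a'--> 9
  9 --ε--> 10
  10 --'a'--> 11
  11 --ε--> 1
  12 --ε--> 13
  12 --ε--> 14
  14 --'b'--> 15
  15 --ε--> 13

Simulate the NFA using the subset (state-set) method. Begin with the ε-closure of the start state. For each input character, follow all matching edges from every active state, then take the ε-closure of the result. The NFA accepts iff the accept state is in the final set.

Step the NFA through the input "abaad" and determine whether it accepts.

Answer: REJECT

Steps:
initial (ε-close {0}): {0,2,4}
'a' @ 1: {1,3,12,13,14}  [accepting]
'b' @ 2: {13,15}  [accepting]
'a' @ 3: {}  — no active states
rest 'ad' ignored (set empty)
final: {}; accept 13 not in set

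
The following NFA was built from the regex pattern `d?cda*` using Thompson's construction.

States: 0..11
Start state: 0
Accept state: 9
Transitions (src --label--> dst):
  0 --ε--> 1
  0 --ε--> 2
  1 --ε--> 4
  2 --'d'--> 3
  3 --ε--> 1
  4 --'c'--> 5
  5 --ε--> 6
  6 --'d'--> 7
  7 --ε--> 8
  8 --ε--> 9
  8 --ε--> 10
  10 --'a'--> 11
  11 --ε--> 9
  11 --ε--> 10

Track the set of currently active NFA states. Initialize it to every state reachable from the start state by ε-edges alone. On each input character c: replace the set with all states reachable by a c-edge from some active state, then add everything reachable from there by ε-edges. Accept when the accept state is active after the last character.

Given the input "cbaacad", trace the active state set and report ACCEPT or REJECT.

Answer: REJECT

Derivation:
initial (ε-close {0}): {0,1,2,4}
'c' @ 1: {5,6}
'b' @ 2: {}  — state set empty
rest 'aacad' ignored (set empty)
end set {} — state 9 not in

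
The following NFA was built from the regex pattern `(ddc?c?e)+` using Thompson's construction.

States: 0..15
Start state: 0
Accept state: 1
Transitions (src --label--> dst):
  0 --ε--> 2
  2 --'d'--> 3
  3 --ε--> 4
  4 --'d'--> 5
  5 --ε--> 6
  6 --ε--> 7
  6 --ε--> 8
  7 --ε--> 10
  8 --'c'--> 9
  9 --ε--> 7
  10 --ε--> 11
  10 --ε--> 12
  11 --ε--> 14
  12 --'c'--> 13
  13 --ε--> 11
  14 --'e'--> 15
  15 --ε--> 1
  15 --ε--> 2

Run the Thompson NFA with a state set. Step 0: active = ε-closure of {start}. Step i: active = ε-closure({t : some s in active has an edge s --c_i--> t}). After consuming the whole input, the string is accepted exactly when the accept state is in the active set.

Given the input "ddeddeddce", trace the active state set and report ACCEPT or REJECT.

start: ε-closure({0}) = {0,2}
'd' @ 1: {3,4}
'd' @ 2: {5,6,7,8,10,11,12,14}
'e' @ 3: {1,2,15}  (accept∈set)
'd' @ 4: {3,4}
'd' @ 5: {5,6,7,8,10,11,12,14}
'e' @ 6: {1,2,15}  (accept∈set)
'd' @ 7: {3,4}
'd' @ 8: {5,6,7,8,10,11,12,14}
'c' @ 9: {7,9,10,11,12,13,14}
'e' @ 10: {1,2,15}  (accept∈set)
after full input: {1,2,15}  (accept=1 in)

Answer: ACCEPT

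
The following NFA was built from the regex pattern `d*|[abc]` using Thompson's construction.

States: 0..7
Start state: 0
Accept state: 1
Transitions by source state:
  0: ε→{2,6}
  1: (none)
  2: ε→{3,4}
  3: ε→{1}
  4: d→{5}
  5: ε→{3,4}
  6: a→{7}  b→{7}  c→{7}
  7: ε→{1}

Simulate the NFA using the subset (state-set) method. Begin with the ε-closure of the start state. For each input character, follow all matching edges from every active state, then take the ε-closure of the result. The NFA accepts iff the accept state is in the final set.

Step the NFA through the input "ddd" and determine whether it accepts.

Answer: ACCEPT

Trace:
S₀ = ε-closure({0}) = {0,1,2,3,4,6}
'd' @ 1: {1,3,4,5}  ✓accept
'd' @ 2: {1,3,4,5}  ✓accept
'd' @ 3: {1,3,4,5}  ✓accept
end set {1,3,4,5} — state 1 in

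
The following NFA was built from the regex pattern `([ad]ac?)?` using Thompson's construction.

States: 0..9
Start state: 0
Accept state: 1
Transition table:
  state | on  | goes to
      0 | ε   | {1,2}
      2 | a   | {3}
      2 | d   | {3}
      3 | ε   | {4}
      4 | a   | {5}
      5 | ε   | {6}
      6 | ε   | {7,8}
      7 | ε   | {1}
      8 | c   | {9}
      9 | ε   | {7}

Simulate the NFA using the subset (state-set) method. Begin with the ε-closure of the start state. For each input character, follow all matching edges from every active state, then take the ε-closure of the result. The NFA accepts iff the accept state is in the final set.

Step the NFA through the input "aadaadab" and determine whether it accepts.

Answer: REJECT

Derivation:
S₀ = ε-closure({0}) = {0,1,2}
'a' @ 1: {3,4}
'a' @ 2: {1,5,6,7,8}  (accept∈set)
'd' @ 3: {}  — state set empty
rest 'aadab' ignored (set empty)
end set {} — state 1 not in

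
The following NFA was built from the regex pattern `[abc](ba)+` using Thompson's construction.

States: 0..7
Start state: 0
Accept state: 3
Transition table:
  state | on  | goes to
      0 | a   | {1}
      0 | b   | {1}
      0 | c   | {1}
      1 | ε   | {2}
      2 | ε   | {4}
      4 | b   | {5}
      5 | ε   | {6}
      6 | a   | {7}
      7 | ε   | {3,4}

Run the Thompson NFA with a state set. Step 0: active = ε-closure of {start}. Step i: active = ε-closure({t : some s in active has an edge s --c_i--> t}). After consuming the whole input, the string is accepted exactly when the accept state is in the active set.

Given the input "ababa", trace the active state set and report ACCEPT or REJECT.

S₀ = ε-closure({0}) = {0}
'a' @ 1: {1,2,4}
'b' @ 2: {5,6}
'a' @ 3: {3,4,7}  ✓accept
'b' @ 4: {5,6}
'a' @ 5: {3,4,7}  ✓accept
after full input: {3,4,7}  (accept=3 in)

Answer: ACCEPT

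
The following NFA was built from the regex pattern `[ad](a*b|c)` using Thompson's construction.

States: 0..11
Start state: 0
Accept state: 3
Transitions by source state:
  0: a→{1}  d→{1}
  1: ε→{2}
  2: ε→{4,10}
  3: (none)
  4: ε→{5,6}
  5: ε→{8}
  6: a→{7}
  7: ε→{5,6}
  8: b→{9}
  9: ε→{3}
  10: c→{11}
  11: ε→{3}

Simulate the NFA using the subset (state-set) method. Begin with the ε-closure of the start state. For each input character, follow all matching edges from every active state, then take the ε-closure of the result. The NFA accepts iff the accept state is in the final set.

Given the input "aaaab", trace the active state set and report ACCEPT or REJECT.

Answer: ACCEPT

Steps:
start: ε-closure({0}) = {0}
'a' @ 1: {1,2,4,5,6,8,10}
'a' @ 2: {5,6,7,8}
'a' @ 3: {5,6,7,8}
'a' @ 4: {5,6,7,8}
'b' @ 5: {3,9}  [accepting]
final: {3,9}; accept 3 in set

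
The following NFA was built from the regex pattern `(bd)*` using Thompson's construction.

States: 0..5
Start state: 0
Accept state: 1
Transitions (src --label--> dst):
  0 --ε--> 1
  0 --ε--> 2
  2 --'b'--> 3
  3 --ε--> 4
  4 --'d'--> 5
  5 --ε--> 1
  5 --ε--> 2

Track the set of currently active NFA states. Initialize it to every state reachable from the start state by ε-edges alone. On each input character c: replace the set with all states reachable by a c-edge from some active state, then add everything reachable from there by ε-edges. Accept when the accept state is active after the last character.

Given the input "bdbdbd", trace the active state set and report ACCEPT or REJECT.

Answer: ACCEPT

Derivation:
S₀ = ε-closure({0}) = {0,1,2}
'b' @ 1: {3,4}
'd' @ 2: {1,2,5}  ✓accept
'b' @ 3: {3,4}
'd' @ 4: {1,2,5}  ✓accept
'b' @ 5: {3,4}
'd' @ 6: {1,2,5}  ✓accept
end set {1,2,5} — state 1 in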